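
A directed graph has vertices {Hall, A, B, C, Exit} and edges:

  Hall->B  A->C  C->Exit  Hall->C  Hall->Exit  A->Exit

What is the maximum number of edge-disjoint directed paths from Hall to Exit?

Assign every edge capacity 1; by Menger, the answer equals the max flow.
Path Hall→Exit (+1); total 1.
Path Hall→C→Exit (+1); total 2.
No residual Hall→Exit path; max flow = 2.
Certifying cut of size 2: {Hall→C, Hall→Exit}.

2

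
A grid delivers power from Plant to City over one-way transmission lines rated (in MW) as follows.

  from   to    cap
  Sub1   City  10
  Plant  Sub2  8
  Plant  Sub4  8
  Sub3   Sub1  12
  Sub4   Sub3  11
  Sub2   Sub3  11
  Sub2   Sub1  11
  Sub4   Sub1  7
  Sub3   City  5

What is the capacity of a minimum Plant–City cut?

Augment Plant→Sub4→Sub3→City: bottleneck 5, flow now 5.
Augment Plant→Sub4→Sub1→City: bottleneck 3, flow now 8.
Augment Plant→Sub2→Sub1→City: bottleneck 7, flow now 15.
No augmenting path remains; maximum flow = 15.
By max-flow min-cut, the minimum cut capacity equals the max flow.
In the residual graph, reachable from Plant: {Plant, Sub4, Sub2, Sub3, Sub1}.
Min-cut edges: Sub3→City (5), Sub1→City (10); capacity 5 + 10 = 15.

15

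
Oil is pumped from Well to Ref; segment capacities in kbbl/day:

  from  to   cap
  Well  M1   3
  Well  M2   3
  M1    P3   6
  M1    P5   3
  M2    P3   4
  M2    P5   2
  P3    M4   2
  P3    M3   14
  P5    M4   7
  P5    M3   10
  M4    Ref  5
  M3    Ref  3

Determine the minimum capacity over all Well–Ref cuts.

Augment Well→M1→P3→M4→Ref: bottleneck 2, flow now 2.
Augment Well→M1→P3→M3→Ref: bottleneck 1, flow now 3.
Augment Well→M2→P3→M3→Ref: bottleneck 2, flow now 5.
Augment Well→M2→P5→M4→Ref: bottleneck 1, flow now 6.
No augmenting path remains; maximum flow = 6.
By max-flow min-cut, the minimum cut capacity equals the max flow.
In the residual graph, reachable from Well: {Well}.
Min-cut edges: Well→M1 (3), Well→M2 (3); capacity 3 + 3 = 6.

6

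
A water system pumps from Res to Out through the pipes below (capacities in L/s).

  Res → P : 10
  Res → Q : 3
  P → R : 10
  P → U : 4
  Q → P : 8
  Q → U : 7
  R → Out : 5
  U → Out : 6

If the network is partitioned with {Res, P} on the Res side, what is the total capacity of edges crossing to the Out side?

17

Edges leaving {Res, P}: Res→Q (3), P→R (10), P→U (4).
Cut capacity = 3 + 10 + 4 = 17.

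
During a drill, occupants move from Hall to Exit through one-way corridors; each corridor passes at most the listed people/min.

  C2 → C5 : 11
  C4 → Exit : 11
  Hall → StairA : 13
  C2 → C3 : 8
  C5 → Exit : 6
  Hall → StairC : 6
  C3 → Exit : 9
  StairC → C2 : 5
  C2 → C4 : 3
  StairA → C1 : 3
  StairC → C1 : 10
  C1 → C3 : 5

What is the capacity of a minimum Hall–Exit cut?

Augment Hall→StairC→C2→C4→Exit: bottleneck 3, flow now 3.
Augment Hall→StairC→C2→C3→Exit: bottleneck 2, flow now 5.
Augment Hall→StairC→C1→C3→Exit: bottleneck 1, flow now 6.
Augment Hall→StairA→C1→C3→Exit: bottleneck 3, flow now 9.
No augmenting path remains; maximum flow = 9.
By max-flow min-cut, the minimum cut capacity equals the max flow.
In the residual graph, reachable from Hall: {Hall, StairA}.
Min-cut edges: Hall→StairC (6), StairA→C1 (3); capacity 6 + 3 = 9.

9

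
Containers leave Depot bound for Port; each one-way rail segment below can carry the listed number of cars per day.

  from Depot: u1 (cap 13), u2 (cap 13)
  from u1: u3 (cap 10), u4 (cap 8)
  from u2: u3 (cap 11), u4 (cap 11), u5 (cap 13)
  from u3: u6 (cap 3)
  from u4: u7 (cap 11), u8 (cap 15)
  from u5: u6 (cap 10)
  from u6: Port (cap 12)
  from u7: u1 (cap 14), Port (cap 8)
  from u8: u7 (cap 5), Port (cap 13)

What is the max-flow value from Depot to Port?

24

Augment Depot→u1→u3→u6→Port: bottleneck 3, flow now 3.
Augment Depot→u1→u4→u7→Port: bottleneck 8, flow now 11.
Augment Depot→u2→u4→u8→Port: bottleneck 11, flow now 22.
Augment Depot→u2→u5→u6→Port: bottleneck 2, flow now 24.
No augmenting path remains; maximum flow = 24.
In the residual graph, reachable from Depot: {Depot, u1, u3}.
Min-cut edges: Depot→u2 (13), u1→u4 (8), u3→u6 (3); capacity 13 + 8 + 3 = 24.
This cut is saturated, so no flow can exceed 24.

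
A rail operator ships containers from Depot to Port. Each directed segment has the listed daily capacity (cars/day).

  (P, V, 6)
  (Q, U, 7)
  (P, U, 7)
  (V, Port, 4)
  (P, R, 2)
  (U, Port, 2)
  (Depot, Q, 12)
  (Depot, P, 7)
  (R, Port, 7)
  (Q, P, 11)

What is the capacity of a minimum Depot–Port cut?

8

Augment Depot→P→R→Port: bottleneck 2, flow now 2.
Augment Depot→P→U→Port: bottleneck 2, flow now 4.
Augment Depot→P→V→Port: bottleneck 3, flow now 7.
Augment Depot→Q→P→V→Port: bottleneck 1, flow now 8.
No augmenting path remains; maximum flow = 8.
By max-flow min-cut, the minimum cut capacity equals the max flow.
In the residual graph, reachable from Depot: {Depot, P, Q, U, V}.
Min-cut edges: P→R (2), U→Port (2), V→Port (4); capacity 2 + 2 + 4 = 8.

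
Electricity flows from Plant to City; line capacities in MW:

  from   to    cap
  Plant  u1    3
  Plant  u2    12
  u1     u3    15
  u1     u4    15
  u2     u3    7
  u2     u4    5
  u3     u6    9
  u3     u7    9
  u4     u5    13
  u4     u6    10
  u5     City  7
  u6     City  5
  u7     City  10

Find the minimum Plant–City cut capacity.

Augment Plant→u1→u3→u6→City: bottleneck 3, flow now 3.
Augment Plant→u2→u3→u6→City: bottleneck 2, flow now 5.
Augment Plant→u2→u3→u7→City: bottleneck 5, flow now 10.
Augment Plant→u2→u4→u5→City: bottleneck 5, flow now 15.
No augmenting path remains; maximum flow = 15.
By max-flow min-cut, the minimum cut capacity equals the max flow.
In the residual graph, reachable from Plant: {Plant}.
Min-cut edges: Plant→u1 (3), Plant→u2 (12); capacity 3 + 12 = 15.

15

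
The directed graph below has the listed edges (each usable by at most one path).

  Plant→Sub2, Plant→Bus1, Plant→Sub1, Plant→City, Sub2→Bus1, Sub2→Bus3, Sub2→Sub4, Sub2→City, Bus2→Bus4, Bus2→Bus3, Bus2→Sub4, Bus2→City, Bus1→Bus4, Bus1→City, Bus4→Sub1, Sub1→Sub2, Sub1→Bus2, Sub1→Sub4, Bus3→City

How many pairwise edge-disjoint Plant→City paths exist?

4

Assign every edge capacity 1; by Menger, the answer equals the max flow.
Path Plant→City (+1); total 1.
Path Plant→Sub2→City (+1); total 2.
Path Plant→Bus1→City (+1); total 3.
Path Plant→Sub1→Bus2→City (+1); total 4.
No residual Plant→City path; max flow = 4.
Certifying cut of size 4: {Plant→Bus1, Plant→City, Plant→Sub1, Plant→Sub2}.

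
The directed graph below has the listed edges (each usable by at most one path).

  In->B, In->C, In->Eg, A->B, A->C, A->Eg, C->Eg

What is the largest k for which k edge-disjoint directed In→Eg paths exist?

2

Assign every edge capacity 1; by Menger, the answer equals the max flow.
Path In→Eg (+1); total 1.
Path In→C→Eg (+1); total 2.
No residual In→Eg path; max flow = 2.
Certifying cut of size 2: {In→C, In→Eg}.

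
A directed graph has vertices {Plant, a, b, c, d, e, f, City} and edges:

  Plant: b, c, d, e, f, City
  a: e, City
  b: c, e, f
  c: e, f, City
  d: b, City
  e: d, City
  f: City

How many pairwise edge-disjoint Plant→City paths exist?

Assign every edge capacity 1; by Menger, the answer equals the max flow.
Path Plant→City (+1); total 1.
Path Plant→c→City (+1); total 2.
Path Plant→d→City (+1); total 3.
Path Plant→e→City (+1); total 4.
Path Plant→f→City (+1); total 5.
No residual Plant→City path; max flow = 5.
Certifying cut of size 5: {Plant→City, c→City, d→City, e→City, f→City}.

5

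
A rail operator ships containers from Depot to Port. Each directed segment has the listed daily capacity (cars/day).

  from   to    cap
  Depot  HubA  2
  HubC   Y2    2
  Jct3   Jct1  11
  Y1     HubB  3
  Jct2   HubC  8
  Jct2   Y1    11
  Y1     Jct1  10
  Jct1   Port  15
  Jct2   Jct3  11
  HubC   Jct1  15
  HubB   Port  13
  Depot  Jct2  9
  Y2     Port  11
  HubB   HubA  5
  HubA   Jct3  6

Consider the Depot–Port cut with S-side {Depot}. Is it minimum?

Yes — it is a minimum cut (capacity 11).

Given cut capacity: 9 + 2 = 11.
Augment Depot→Jct2→Jct3→Jct1→Port: bottleneck 9, flow now 9.
Augment Depot→HubA→Jct3→Jct1→Port: bottleneck 2, flow now 11.
No augmenting path remains; maximum flow = 11.
Cut capacity 11 equals the max flow, so it is a minimum cut.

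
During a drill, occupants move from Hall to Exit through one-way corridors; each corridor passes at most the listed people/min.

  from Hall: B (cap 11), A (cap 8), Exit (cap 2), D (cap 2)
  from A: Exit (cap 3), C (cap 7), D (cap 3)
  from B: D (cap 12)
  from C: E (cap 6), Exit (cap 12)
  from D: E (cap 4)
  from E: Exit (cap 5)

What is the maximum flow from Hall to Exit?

14

Augment Hall→Exit: bottleneck 2, flow now 2.
Augment Hall→A→Exit: bottleneck 3, flow now 5.
Augment Hall→A→C→Exit: bottleneck 5, flow now 10.
Augment Hall→D→E→Exit: bottleneck 2, flow now 12.
Augment Hall→B→D→E→Exit: bottleneck 2, flow now 14.
No augmenting path remains; maximum flow = 14.
In the residual graph, reachable from Hall: {Hall, B, D}.
Min-cut edges: Hall→A (8), Hall→Exit (2), D→E (4); capacity 8 + 2 + 4 = 14.
This cut is saturated, so no flow can exceed 14.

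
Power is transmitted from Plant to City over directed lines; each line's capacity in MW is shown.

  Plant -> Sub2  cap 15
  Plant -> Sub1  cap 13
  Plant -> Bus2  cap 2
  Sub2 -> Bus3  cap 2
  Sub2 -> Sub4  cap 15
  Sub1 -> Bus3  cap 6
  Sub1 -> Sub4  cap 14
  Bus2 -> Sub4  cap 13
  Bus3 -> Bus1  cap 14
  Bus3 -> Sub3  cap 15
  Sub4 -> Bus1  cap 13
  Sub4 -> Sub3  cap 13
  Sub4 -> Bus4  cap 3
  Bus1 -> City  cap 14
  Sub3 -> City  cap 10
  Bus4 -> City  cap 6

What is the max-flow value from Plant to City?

27

Augment Plant→Sub2→Bus3→Bus1→City: bottleneck 2, flow now 2.
Augment Plant→Sub2→Sub4→Bus1→City: bottleneck 12, flow now 14.
Augment Plant→Sub2→Sub4→Sub3→City: bottleneck 1, flow now 15.
Augment Plant→Sub1→Bus3→Sub3→City: bottleneck 6, flow now 21.
Augment Plant→Sub1→Sub4→Sub3→City: bottleneck 3, flow now 24.
Augment Plant→Sub1→Sub4→Bus4→City: bottleneck 3, flow now 27.
No augmenting path remains; maximum flow = 27.
In the residual graph, reachable from Plant: {Plant, Sub2, Sub1, Bus2, Bus3, Sub4, Bus1, Sub3}.
Min-cut edges: Sub4→Bus4 (3), Bus1→City (14), Sub3→City (10); capacity 3 + 14 + 10 = 27.
This cut is saturated, so no flow can exceed 27.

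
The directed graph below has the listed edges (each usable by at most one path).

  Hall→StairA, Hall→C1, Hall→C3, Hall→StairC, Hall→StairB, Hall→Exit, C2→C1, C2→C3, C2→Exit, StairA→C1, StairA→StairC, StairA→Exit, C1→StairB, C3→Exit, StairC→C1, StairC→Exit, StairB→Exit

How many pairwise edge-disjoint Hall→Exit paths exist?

Assign every edge capacity 1; by Menger, the answer equals the max flow.
Path Hall→Exit (+1); total 1.
Path Hall→StairA→Exit (+1); total 2.
Path Hall→C3→Exit (+1); total 3.
Path Hall→StairC→Exit (+1); total 4.
Path Hall→StairB→Exit (+1); total 5.
No residual Hall→Exit path; max flow = 5.
Certifying cut of size 5: {Hall→C3, Hall→Exit, Hall→StairA, Hall→StairC, StairB→Exit}.

5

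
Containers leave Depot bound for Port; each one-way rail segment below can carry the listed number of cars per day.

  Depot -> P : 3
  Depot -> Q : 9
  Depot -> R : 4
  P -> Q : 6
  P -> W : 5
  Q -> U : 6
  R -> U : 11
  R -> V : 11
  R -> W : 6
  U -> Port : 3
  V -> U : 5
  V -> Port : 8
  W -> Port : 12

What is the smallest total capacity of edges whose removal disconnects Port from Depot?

Augment Depot→P→W→Port: bottleneck 3, flow now 3.
Augment Depot→Q→U→Port: bottleneck 3, flow now 6.
Augment Depot→R→V→Port: bottleneck 4, flow now 10.
No augmenting path remains; maximum flow = 10.
By max-flow min-cut, the minimum cut capacity equals the max flow.
In the residual graph, reachable from Depot: {Depot, Q, U}.
Min-cut edges: Depot→P (3), Depot→R (4), U→Port (3); capacity 3 + 4 + 3 = 10.

10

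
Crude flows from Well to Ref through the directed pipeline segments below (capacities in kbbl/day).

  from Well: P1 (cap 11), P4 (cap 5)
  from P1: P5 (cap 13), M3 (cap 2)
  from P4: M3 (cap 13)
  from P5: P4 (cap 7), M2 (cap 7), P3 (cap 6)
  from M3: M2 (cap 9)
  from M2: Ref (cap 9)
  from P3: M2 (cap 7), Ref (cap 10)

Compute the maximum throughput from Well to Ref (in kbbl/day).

Augment Well→P1→P5→M2→Ref: bottleneck 7, flow now 7.
Augment Well→P1→P5→P3→Ref: bottleneck 4, flow now 11.
Augment Well→P4→M3→M2→Ref: bottleneck 2, flow now 13.
Augment Well→P4→M3→M2→P5→P3→Ref: bottleneck 2, flow now 15. (uses reverse residual edge)
No augmenting path remains; maximum flow = 15.
In the residual graph, reachable from Well: {Well, P1, P4, P5, M3, M2}.
Min-cut edges: P5→P3 (6), M2→Ref (9); capacity 6 + 9 = 15.
This cut is saturated, so no flow can exceed 15.

15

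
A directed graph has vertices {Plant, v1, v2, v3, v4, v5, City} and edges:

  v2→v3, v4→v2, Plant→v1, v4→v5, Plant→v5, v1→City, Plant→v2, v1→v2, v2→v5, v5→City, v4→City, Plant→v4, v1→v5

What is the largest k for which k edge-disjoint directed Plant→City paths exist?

Assign every edge capacity 1; by Menger, the answer equals the max flow.
Path Plant→v1→City (+1); total 1.
Path Plant→v4→City (+1); total 2.
Path Plant→v5→City (+1); total 3.
No residual Plant→City path; max flow = 3.
Certifying cut of size 3: {Plant→v1, Plant→v4, v5→City}.

3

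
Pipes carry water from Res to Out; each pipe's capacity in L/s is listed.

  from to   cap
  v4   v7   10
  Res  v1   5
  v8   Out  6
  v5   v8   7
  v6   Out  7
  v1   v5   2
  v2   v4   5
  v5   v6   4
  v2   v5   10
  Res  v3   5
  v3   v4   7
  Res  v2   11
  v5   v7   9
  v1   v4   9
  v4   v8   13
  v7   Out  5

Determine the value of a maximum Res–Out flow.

Augment Res→v1→v4→v7→Out: bottleneck 5, flow now 5.
Augment Res→v2→v4→v8→Out: bottleneck 5, flow now 10.
Augment Res→v2→v5→v6→Out: bottleneck 4, flow now 14.
Augment Res→v2→v5→v8→Out: bottleneck 1, flow now 15.
No augmenting path remains; maximum flow = 15.
In the residual graph, reachable from Res: {Res, v1, v2, v3, v4, v5, v7, v8}.
Min-cut edges: v5→v6 (4), v7→Out (5), v8→Out (6); capacity 4 + 5 + 6 = 15.
This cut is saturated, so no flow can exceed 15.

15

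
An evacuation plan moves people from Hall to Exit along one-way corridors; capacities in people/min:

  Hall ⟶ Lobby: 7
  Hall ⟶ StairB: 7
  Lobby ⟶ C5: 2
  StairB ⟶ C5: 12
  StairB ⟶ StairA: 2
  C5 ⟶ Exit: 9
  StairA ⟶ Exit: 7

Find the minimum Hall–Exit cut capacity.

9

Augment Hall→Lobby→C5→Exit: bottleneck 2, flow now 2.
Augment Hall→StairB→C5→Exit: bottleneck 7, flow now 9.
No augmenting path remains; maximum flow = 9.
By max-flow min-cut, the minimum cut capacity equals the max flow.
In the residual graph, reachable from Hall: {Hall, Lobby}.
Min-cut edges: Hall→StairB (7), Lobby→C5 (2); capacity 7 + 2 = 9.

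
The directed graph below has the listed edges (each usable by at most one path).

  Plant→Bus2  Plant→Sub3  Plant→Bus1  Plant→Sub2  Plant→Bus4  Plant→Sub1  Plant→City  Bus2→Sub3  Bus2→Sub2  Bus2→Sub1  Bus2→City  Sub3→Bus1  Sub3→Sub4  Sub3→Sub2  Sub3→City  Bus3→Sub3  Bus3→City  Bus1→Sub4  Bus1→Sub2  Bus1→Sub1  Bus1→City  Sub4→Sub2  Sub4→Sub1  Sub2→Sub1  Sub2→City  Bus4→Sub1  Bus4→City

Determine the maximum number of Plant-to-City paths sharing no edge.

Assign every edge capacity 1; by Menger, the answer equals the max flow.
Path Plant→City (+1); total 1.
Path Plant→Bus2→City (+1); total 2.
Path Plant→Sub3→City (+1); total 3.
Path Plant→Bus1→City (+1); total 4.
Path Plant→Sub2→City (+1); total 5.
Path Plant→Bus4→City (+1); total 6.
No residual Plant→City path; max flow = 6.
Certifying cut of size 6: {Plant→Bus1, Plant→Bus2, Plant→Bus4, Plant→City, Plant→Sub2, Plant→Sub3}.

6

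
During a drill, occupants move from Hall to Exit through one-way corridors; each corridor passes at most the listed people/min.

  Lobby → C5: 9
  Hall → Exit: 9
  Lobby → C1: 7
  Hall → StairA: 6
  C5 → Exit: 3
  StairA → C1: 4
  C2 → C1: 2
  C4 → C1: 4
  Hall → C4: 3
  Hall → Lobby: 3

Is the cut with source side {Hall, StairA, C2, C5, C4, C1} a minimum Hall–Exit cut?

Given cut capacity: 3 + 9 + 3 = 15.
Augment Hall→Exit: bottleneck 9, flow now 9.
Augment Hall→Lobby→C5→Exit: bottleneck 3, flow now 12.
No augmenting path remains; maximum flow = 12.
In the residual graph, reachable from Hall: {Hall, StairA, C4, C1}.
Min-cut edges: Hall→Lobby (3), Hall→Exit (9); capacity 3 + 9 = 12.
Cut capacity 15 exceeds the max flow 12, so it is not minimum.

No — its capacity is 15, but the minimum cut has capacity 12.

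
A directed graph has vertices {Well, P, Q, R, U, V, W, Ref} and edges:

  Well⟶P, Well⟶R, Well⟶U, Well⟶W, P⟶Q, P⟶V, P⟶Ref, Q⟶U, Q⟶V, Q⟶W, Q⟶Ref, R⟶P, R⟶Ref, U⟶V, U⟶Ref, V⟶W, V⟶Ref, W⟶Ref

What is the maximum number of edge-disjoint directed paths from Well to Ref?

4

Assign every edge capacity 1; by Menger, the answer equals the max flow.
Path Well→P→Ref (+1); total 1.
Path Well→R→Ref (+1); total 2.
Path Well→U→Ref (+1); total 3.
Path Well→W→Ref (+1); total 4.
No residual Well→Ref path; max flow = 4.
Certifying cut of size 4: {Well→P, Well→R, Well→U, Well→W}.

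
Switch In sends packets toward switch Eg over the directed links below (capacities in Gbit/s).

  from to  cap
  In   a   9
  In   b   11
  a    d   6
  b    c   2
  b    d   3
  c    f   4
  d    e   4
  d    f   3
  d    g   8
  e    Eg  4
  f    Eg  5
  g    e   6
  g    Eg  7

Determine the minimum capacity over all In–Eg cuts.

Augment In→a→d→e→Eg: bottleneck 4, flow now 4.
Augment In→a→d→f→Eg: bottleneck 2, flow now 6.
Augment In→b→c→f→Eg: bottleneck 2, flow now 8.
Augment In→b→d→f→Eg: bottleneck 1, flow now 9.
Augment In→b→d→g→Eg: bottleneck 2, flow now 11.
No augmenting path remains; maximum flow = 11.
By max-flow min-cut, the minimum cut capacity equals the max flow.
In the residual graph, reachable from In: {In, a, b}.
Min-cut edges: a→d (6), b→c (2), b→d (3); capacity 6 + 2 + 3 = 11.

11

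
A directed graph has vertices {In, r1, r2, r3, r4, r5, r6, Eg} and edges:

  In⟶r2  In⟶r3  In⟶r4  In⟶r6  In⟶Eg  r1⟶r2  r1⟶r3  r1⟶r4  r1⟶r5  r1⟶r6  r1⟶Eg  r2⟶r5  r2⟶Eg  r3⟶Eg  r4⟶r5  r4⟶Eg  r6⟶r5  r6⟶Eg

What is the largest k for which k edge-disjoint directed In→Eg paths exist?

5

Assign every edge capacity 1; by Menger, the answer equals the max flow.
Path In→Eg (+1); total 1.
Path In→r2→Eg (+1); total 2.
Path In→r3→Eg (+1); total 3.
Path In→r4→Eg (+1); total 4.
Path In→r6→Eg (+1); total 5.
No residual In→Eg path; max flow = 5.
Certifying cut of size 5: {In→Eg, In→r2, In→r3, In→r4, In→r6}.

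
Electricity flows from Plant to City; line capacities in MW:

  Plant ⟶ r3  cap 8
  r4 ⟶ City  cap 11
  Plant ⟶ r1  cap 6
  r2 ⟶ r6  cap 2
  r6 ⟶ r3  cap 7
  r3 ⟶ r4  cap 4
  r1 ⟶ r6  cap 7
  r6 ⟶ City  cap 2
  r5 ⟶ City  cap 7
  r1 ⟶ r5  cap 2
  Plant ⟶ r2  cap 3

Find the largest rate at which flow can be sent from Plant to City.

8

Augment Plant→r1→r5→City: bottleneck 2, flow now 2.
Augment Plant→r1→r6→City: bottleneck 2, flow now 4.
Augment Plant→r3→r4→City: bottleneck 4, flow now 8.
No augmenting path remains; maximum flow = 8.
In the residual graph, reachable from Plant: {Plant, r1, r2, r3, r6}.
Min-cut edges: r1→r5 (2), r3→r4 (4), r6→City (2); capacity 2 + 4 + 2 = 8.
This cut is saturated, so no flow can exceed 8.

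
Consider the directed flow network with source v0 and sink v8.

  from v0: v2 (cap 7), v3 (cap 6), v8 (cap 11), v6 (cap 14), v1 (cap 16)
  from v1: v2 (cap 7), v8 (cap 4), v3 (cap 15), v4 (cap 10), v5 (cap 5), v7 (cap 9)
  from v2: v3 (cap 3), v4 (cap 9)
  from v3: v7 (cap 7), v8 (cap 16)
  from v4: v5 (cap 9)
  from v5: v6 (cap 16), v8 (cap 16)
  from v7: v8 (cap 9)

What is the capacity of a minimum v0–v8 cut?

40

Augment v0→v8: bottleneck 11, flow now 11.
Augment v0→v1→v8: bottleneck 4, flow now 15.
Augment v0→v3→v8: bottleneck 6, flow now 21.
Augment v0→v1→v3→v8: bottleneck 10, flow now 31.
Augment v0→v1→v5→v8: bottleneck 2, flow now 33.
Augment v0→v2→v3→v7→v8: bottleneck 3, flow now 36.
Augment v0→v2→v4→v5→v8: bottleneck 4, flow now 40.
No augmenting path remains; maximum flow = 40.
By max-flow min-cut, the minimum cut capacity equals the max flow.
In the residual graph, reachable from v0: {v0, v6}.
Min-cut edges: v0→v1 (16), v0→v2 (7), v0→v3 (6), v0→v8 (11); capacity 16 + 7 + 6 + 11 = 40.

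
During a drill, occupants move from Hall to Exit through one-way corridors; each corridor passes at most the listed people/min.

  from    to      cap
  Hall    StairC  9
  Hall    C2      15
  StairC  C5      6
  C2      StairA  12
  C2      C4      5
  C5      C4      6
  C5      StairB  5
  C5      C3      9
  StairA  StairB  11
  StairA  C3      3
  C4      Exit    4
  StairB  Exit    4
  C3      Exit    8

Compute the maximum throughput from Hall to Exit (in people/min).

Augment Hall→C2→C4→Exit: bottleneck 4, flow now 4.
Augment Hall→StairC→C5→StairB→Exit: bottleneck 4, flow now 8.
Augment Hall→StairC→C5→C3→Exit: bottleneck 2, flow now 10.
Augment Hall→C2→StairA→C3→Exit: bottleneck 3, flow now 13.
Augment Hall→C2→StairA→StairB→C5→C3→Exit: bottleneck 3, flow now 16. (uses reverse residual edge)
No augmenting path remains; maximum flow = 16.
In the residual graph, reachable from Hall: {Hall, StairC, C2, C5, StairA, C4, StairB, C3}.
Min-cut edges: C4→Exit (4), StairB→Exit (4), C3→Exit (8); capacity 4 + 4 + 8 = 16.
This cut is saturated, so no flow can exceed 16.

16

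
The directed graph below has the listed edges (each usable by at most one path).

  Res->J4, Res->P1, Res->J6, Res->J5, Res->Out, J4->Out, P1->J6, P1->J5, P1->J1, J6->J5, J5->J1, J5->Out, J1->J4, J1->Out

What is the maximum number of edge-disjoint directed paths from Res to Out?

4

Assign every edge capacity 1; by Menger, the answer equals the max flow.
Path Res→Out (+1); total 1.
Path Res→J4→Out (+1); total 2.
Path Res→J5→Out (+1); total 3.
Path Res→P1→J1→Out (+1); total 4.
No residual Res→Out path; max flow = 4.
Certifying cut of size 4: {J1→Out, J4→Out, J5→Out, Res→Out}.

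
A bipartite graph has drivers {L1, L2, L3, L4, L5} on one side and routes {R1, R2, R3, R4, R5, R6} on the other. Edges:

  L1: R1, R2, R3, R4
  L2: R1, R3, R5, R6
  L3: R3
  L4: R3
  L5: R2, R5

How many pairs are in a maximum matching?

Unit-capacity flow: source→left, listed edges, right→sink; max matching = max flow.
Augmenting path L1→R1 (+1); matched 1.
Augmenting path L2→R3 (+1); matched 2.
Augmenting path L5→R2 (+1); matched 3.
Augmenting path L3→R3→L2→R5 (+1); matched 4.
No augmenting path remains; maximum matching = 4.
König certificate: {L1, L2, L5, R3} is a vertex cover of size 4 (every listed pair touches it), so no matching can be larger.

4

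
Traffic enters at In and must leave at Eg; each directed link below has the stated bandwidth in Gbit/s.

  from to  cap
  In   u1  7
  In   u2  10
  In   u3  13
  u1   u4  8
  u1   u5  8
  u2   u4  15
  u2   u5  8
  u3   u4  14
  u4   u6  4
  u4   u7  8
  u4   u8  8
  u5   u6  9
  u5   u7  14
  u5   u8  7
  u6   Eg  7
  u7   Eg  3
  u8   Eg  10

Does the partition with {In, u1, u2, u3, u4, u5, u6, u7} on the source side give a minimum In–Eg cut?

Given cut capacity: 8 + 7 + 7 + 3 = 25.
Augment In→u1→u4→u6→Eg: bottleneck 4, flow now 4.
Augment In→u1→u4→u7→Eg: bottleneck 3, flow now 7.
Augment In→u2→u4→u8→Eg: bottleneck 8, flow now 15.
Augment In→u2→u5→u6→Eg: bottleneck 2, flow now 17.
Augment In→u3→u4→u1→u5→u6→Eg: bottleneck 1, flow now 18. (uses reverse residual edge)
Augment In→u3→u4→u1→u5→u8→Eg: bottleneck 2, flow now 20. (uses reverse residual edge)
No augmenting path remains; maximum flow = 20.
In the residual graph, reachable from In: {In, u1, u2, u3, u4, u5, u6, u7, u8}.
Min-cut edges: u6→Eg (7), u7→Eg (3), u8→Eg (10); capacity 7 + 3 + 10 = 20.
Cut capacity 25 exceeds the max flow 20, so it is not minimum.

No — its capacity is 25, but the minimum cut has capacity 20.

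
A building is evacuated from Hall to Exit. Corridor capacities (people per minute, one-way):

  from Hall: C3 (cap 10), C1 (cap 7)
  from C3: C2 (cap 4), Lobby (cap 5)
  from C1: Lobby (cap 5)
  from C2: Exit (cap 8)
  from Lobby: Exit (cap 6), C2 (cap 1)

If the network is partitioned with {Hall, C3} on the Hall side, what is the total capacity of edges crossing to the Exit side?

Edges leaving {Hall, C3}: Hall→C1 (7), C3→C2 (4), C3→Lobby (5).
Cut capacity = 7 + 4 + 5 = 16.

16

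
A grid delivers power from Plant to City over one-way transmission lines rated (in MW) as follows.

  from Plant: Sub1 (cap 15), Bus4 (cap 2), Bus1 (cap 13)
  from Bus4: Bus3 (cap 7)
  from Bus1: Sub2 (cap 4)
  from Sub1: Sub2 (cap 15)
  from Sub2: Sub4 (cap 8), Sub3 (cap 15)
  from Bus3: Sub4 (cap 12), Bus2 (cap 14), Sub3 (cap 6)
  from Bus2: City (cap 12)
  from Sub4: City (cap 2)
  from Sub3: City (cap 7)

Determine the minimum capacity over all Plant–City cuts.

Augment Plant→Bus4→Bus3→Bus2→City: bottleneck 2, flow now 2.
Augment Plant→Bus1→Sub2→Sub4→City: bottleneck 2, flow now 4.
Augment Plant→Bus1→Sub2→Sub3→City: bottleneck 2, flow now 6.
Augment Plant→Sub1→Sub2→Sub3→City: bottleneck 5, flow now 11.
No augmenting path remains; maximum flow = 11.
By max-flow min-cut, the minimum cut capacity equals the max flow.
In the residual graph, reachable from Plant: {Plant, Bus1, Sub1, Sub2, Sub4, Sub3}.
Min-cut edges: Plant→Bus4 (2), Sub4→City (2), Sub3→City (7); capacity 2 + 2 + 7 = 11.

11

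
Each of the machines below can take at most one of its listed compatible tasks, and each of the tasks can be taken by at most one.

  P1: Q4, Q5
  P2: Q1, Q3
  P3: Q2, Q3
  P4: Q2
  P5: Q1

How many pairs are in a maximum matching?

Unit-capacity flow: source→left, listed edges, right→sink; max matching = max flow.
Augmenting path P1→Q4 (+1); matched 1.
Augmenting path P2→Q1 (+1); matched 2.
Augmenting path P3→Q2 (+1); matched 3.
Augmenting path P4→Q2→P3→Q3 (+1); matched 4.
No augmenting path remains; maximum matching = 4.
König certificate: {P1, Q1, Q2, Q3} is a vertex cover of size 4 (every listed pair touches it), so no matching can be larger.

4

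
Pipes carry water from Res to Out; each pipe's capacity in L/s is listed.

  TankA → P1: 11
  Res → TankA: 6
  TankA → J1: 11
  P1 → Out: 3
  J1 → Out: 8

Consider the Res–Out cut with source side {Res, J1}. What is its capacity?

Edges leaving {Res, J1}: Res→TankA (6), J1→Out (8).
Cut capacity = 6 + 8 = 14.

14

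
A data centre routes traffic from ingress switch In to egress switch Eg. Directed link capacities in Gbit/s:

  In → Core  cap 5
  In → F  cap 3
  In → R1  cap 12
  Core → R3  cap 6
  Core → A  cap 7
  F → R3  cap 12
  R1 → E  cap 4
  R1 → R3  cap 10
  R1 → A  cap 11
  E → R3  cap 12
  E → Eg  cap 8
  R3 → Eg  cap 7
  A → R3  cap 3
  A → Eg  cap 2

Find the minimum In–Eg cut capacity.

Augment In→Core→R3→Eg: bottleneck 5, flow now 5.
Augment In→F→R3→Eg: bottleneck 2, flow now 7.
Augment In→R1→E→Eg: bottleneck 4, flow now 11.
Augment In→R1→A→Eg: bottleneck 2, flow now 13.
No augmenting path remains; maximum flow = 13.
By max-flow min-cut, the minimum cut capacity equals the max flow.
In the residual graph, reachable from In: {In, Core, F, R1, R3, A}.
Min-cut edges: R1→E (4), R3→Eg (7), A→Eg (2); capacity 4 + 7 + 2 = 13.

13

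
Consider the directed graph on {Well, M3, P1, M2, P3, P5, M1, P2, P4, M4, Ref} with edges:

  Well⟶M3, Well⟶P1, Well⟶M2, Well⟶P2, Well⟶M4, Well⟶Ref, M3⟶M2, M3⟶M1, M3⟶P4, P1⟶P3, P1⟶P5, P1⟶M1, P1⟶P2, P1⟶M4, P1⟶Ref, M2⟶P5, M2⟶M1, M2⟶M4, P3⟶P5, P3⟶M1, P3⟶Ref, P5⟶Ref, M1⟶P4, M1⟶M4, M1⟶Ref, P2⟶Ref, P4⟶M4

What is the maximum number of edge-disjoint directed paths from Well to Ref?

Assign every edge capacity 1; by Menger, the answer equals the max flow.
Path Well→Ref (+1); total 1.
Path Well→P1→Ref (+1); total 2.
Path Well→P2→Ref (+1); total 3.
Path Well→M3→M1→Ref (+1); total 4.
Path Well→M2→P5→Ref (+1); total 5.
No residual Well→Ref path; max flow = 5.
Certifying cut of size 5: {Well→M2, Well→M3, Well→P1, Well→P2, Well→Ref}.

5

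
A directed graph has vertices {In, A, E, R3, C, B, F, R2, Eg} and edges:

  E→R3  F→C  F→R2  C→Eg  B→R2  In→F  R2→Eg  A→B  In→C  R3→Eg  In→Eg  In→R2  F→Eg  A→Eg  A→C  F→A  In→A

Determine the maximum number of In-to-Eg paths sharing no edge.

Assign every edge capacity 1; by Menger, the answer equals the max flow.
Path In→Eg (+1); total 1.
Path In→A→Eg (+1); total 2.
Path In→C→Eg (+1); total 3.
Path In→F→Eg (+1); total 4.
Path In→R2→Eg (+1); total 5.
No residual In→Eg path; max flow = 5.
Certifying cut of size 5: {In→A, In→C, In→Eg, In→F, In→R2}.

5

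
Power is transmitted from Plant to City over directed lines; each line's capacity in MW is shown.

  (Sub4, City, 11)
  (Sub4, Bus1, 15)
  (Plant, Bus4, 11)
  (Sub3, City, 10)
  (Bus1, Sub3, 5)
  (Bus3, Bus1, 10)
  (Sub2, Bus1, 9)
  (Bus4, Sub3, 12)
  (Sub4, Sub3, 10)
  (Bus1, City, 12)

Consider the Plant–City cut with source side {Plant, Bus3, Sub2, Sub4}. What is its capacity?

Edges leaving {Plant, Bus3, Sub2, Sub4}: Plant→Bus4 (11), Bus3→Bus1 (10), Sub2→Bus1 (9), Sub4→Sub3 (10), Sub4→Bus1 (15), Sub4→City (11).
Cut capacity = 11 + 10 + 9 + 10 + 15 + 11 = 66.

66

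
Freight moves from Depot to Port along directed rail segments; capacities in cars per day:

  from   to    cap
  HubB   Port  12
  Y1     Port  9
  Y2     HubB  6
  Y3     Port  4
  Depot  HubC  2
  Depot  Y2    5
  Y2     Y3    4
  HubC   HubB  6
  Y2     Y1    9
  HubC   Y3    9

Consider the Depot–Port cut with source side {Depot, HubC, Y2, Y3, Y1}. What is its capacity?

Edges leaving {Depot, HubC, Y2, Y3, Y1}: HubC→HubB (6), Y2→HubB (6), Y3→Port (4), Y1→Port (9).
Cut capacity = 6 + 6 + 4 + 9 = 25.

25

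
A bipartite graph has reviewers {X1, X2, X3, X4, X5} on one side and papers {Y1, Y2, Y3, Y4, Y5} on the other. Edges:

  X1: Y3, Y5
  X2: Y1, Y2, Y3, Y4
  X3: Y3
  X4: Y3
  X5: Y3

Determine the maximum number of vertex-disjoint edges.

3

Unit-capacity flow: source→left, listed edges, right→sink; max matching = max flow.
Augmenting path X1→Y3 (+1); matched 1.
Augmenting path X2→Y1 (+1); matched 2.
Augmenting path X3→Y3→X1→Y5 (+1); matched 3.
No augmenting path remains; maximum matching = 3.
König certificate: {X1, X2, Y3} is a vertex cover of size 3 (every listed pair touches it), so no matching can be larger.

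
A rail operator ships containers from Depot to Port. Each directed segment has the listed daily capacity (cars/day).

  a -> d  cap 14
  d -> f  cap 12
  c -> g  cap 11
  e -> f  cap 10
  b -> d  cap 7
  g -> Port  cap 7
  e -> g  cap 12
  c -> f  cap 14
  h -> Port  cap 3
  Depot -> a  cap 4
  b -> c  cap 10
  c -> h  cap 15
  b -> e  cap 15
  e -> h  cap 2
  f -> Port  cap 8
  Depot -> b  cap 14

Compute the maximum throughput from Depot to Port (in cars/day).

Augment Depot→a→d→f→Port: bottleneck 4, flow now 4.
Augment Depot→b→c→f→Port: bottleneck 4, flow now 8.
Augment Depot→b→c→g→Port: bottleneck 6, flow now 14.
Augment Depot→b→e→g→Port: bottleneck 1, flow now 15.
Augment Depot→b→e→h→Port: bottleneck 2, flow now 17.
Augment Depot→b→d→f→c→h→Port: bottleneck 1, flow now 18. (uses reverse residual edge)
No augmenting path remains; maximum flow = 18.
In the residual graph, reachable from Depot: {Depot}.
Min-cut edges: Depot→a (4), Depot→b (14); capacity 4 + 14 = 18.
This cut is saturated, so no flow can exceed 18.

18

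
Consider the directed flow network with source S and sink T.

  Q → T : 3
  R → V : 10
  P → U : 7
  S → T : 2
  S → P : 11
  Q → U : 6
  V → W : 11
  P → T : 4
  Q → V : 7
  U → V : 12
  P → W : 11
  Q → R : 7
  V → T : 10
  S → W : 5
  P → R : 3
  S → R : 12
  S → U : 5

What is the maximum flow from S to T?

16

Augment S→T: bottleneck 2, flow now 2.
Augment S→P→T: bottleneck 4, flow now 6.
Augment S→R→V→T: bottleneck 10, flow now 16.
No augmenting path remains; maximum flow = 16.
In the residual graph, reachable from S: {S, P, R, U, V, W}.
Min-cut edges: S→T (2), P→T (4), V→T (10); capacity 2 + 4 + 10 = 16.
This cut is saturated, so no flow can exceed 16.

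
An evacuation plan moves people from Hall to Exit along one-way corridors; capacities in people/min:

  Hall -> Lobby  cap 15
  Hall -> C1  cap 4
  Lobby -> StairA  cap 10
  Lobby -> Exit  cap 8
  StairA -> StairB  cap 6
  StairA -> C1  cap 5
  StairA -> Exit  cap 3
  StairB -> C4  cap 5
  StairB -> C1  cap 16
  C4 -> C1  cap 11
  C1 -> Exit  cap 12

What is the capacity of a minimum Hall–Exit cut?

Augment Hall→Lobby→Exit: bottleneck 8, flow now 8.
Augment Hall→C1→Exit: bottleneck 4, flow now 12.
Augment Hall→Lobby→StairA→Exit: bottleneck 3, flow now 15.
Augment Hall→Lobby→StairA→C1→Exit: bottleneck 4, flow now 19.
No augmenting path remains; maximum flow = 19.
By max-flow min-cut, the minimum cut capacity equals the max flow.
In the residual graph, reachable from Hall: {Hall}.
Min-cut edges: Hall→Lobby (15), Hall→C1 (4); capacity 15 + 4 = 19.

19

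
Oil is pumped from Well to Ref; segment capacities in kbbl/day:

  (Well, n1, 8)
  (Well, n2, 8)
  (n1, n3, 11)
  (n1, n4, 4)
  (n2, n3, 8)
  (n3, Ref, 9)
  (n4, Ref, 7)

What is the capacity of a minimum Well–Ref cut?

13

Augment Well→n1→n3→Ref: bottleneck 8, flow now 8.
Augment Well→n2→n3→Ref: bottleneck 1, flow now 9.
Augment Well→n2→n3→n1→n4→Ref: bottleneck 4, flow now 13. (uses reverse residual edge)
No augmenting path remains; maximum flow = 13.
By max-flow min-cut, the minimum cut capacity equals the max flow.
In the residual graph, reachable from Well: {Well, n1, n2, n3}.
Min-cut edges: n1→n4 (4), n3→Ref (9); capacity 4 + 9 = 13.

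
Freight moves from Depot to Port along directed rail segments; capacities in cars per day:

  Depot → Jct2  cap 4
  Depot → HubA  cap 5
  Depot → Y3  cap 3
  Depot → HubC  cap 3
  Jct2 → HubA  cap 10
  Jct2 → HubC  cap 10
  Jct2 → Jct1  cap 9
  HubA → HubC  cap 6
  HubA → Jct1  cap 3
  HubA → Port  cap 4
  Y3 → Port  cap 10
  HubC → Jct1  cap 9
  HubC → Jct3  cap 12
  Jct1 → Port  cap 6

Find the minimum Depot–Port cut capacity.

13

Augment Depot→HubA→Port: bottleneck 4, flow now 4.
Augment Depot→Y3→Port: bottleneck 3, flow now 7.
Augment Depot→Jct2→Jct1→Port: bottleneck 4, flow now 11.
Augment Depot→HubA→Jct1→Port: bottleneck 1, flow now 12.
Augment Depot→HubC→Jct1→Port: bottleneck 1, flow now 13.
No augmenting path remains; maximum flow = 13.
By max-flow min-cut, the minimum cut capacity equals the max flow.
In the residual graph, reachable from Depot: {Depot, Jct2, HubA, HubC, Jct1, Jct3}.
Min-cut edges: Depot→Y3 (3), HubA→Port (4), Jct1→Port (6); capacity 3 + 4 + 6 = 13.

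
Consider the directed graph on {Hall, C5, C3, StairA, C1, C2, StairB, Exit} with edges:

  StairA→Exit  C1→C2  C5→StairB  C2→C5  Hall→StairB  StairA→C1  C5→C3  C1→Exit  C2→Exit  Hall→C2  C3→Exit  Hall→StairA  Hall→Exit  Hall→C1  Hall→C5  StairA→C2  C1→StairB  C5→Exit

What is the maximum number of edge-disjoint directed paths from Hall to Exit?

5

Assign every edge capacity 1; by Menger, the answer equals the max flow.
Path Hall→Exit (+1); total 1.
Path Hall→C5→Exit (+1); total 2.
Path Hall→StairA→Exit (+1); total 3.
Path Hall→C1→Exit (+1); total 4.
Path Hall→C2→Exit (+1); total 5.
No residual Hall→Exit path; max flow = 5.
Certifying cut of size 5: {Hall→C1, Hall→C2, Hall→C5, Hall→Exit, Hall→StairA}.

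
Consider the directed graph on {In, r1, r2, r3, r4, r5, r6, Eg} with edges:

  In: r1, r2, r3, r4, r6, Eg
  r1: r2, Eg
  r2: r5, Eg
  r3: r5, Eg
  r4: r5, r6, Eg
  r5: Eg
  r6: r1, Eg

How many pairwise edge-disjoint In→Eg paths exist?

Assign every edge capacity 1; by Menger, the answer equals the max flow.
Path In→Eg (+1); total 1.
Path In→r1→Eg (+1); total 2.
Path In→r2→Eg (+1); total 3.
Path In→r3→Eg (+1); total 4.
Path In→r4→Eg (+1); total 5.
Path In→r6→Eg (+1); total 6.
No residual In→Eg path; max flow = 6.
Certifying cut of size 6: {In→Eg, In→r1, In→r2, In→r3, In→r4, In→r6}.

6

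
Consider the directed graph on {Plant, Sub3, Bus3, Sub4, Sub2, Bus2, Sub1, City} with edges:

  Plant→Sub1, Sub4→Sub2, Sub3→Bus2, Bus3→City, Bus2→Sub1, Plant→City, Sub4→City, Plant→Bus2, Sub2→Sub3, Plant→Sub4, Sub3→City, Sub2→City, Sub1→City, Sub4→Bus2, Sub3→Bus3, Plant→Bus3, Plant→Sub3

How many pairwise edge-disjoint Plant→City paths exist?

Assign every edge capacity 1; by Menger, the answer equals the max flow.
Path Plant→City (+1); total 1.
Path Plant→Sub3→City (+1); total 2.
Path Plant→Bus3→City (+1); total 3.
Path Plant→Sub4→City (+1); total 4.
Path Plant→Sub1→City (+1); total 5.
No residual Plant→City path; max flow = 5.
Certifying cut of size 5: {Plant→Bus3, Plant→City, Plant→Sub3, Plant→Sub4, Sub1→City}.

5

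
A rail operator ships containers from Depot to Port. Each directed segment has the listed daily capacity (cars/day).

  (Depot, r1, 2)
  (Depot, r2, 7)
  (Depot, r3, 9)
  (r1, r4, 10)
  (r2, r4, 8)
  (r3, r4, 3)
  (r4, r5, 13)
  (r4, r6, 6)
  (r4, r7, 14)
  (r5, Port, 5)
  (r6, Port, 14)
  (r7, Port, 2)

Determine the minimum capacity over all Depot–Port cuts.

12

Augment Depot→r1→r4→r5→Port: bottleneck 2, flow now 2.
Augment Depot→r2→r4→r5→Port: bottleneck 3, flow now 5.
Augment Depot→r2→r4→r6→Port: bottleneck 4, flow now 9.
Augment Depot→r3→r4→r6→Port: bottleneck 2, flow now 11.
Augment Depot→r3→r4→r7→Port: bottleneck 1, flow now 12.
No augmenting path remains; maximum flow = 12.
By max-flow min-cut, the minimum cut capacity equals the max flow.
In the residual graph, reachable from Depot: {Depot, r3}.
Min-cut edges: Depot→r1 (2), Depot→r2 (7), r3→r4 (3); capacity 2 + 7 + 3 = 12.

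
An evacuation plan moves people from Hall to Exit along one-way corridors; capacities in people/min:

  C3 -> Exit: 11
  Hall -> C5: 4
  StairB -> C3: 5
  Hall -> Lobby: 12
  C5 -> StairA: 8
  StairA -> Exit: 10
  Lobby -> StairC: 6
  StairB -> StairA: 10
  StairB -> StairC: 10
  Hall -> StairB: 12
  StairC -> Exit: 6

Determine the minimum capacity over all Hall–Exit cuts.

Augment Hall→Lobby→StairC→Exit: bottleneck 6, flow now 6.
Augment Hall→StairB→C3→Exit: bottleneck 5, flow now 11.
Augment Hall→StairB→StairA→Exit: bottleneck 7, flow now 18.
Augment Hall→C5→StairA→Exit: bottleneck 3, flow now 21.
No augmenting path remains; maximum flow = 21.
By max-flow min-cut, the minimum cut capacity equals the max flow.
In the residual graph, reachable from Hall: {Hall, Lobby, StairB, C5, StairC, StairA}.
Min-cut edges: StairB→C3 (5), StairC→Exit (6), StairA→Exit (10); capacity 5 + 6 + 10 = 21.

21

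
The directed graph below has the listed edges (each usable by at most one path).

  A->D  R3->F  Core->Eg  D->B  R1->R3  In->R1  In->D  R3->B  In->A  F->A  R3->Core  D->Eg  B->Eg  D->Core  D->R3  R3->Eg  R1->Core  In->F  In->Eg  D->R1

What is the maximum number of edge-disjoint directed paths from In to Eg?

4

Assign every edge capacity 1; by Menger, the answer equals the max flow.
Path In→Eg (+1); total 1.
Path In→D→Eg (+1); total 2.
Path In→R1→R3→Eg (+1); total 3.
Path In→A→D→B→Eg (+1); total 4.
No residual In→Eg path; max flow = 4.
Certifying cut of size 4: {A→D, In→D, In→Eg, In→R1}.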